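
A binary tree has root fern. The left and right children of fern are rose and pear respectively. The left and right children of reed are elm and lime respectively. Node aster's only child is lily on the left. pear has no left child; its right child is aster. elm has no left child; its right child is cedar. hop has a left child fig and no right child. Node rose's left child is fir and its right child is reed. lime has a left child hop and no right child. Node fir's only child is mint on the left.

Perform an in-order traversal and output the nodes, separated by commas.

mint, fir, rose, elm, cedar, reed, fig, hop, lime, fern, pear, lily, aster

In-order visits the left subtree, then the node, then the right subtree.
At fern: go left to rose.
  At rose: go left to fir.
    At fir: go left to mint.
      mint is a leaf — visit mint.
    Visit fir.
    At fir: no right child.
  Visit rose.
  At rose: go right to reed.
    At reed: go left to elm.
      At elm: no left child.
      Visit elm.
      At elm: go right to cedar.
        cedar is a leaf — visit cedar.
    Visit reed.
    At reed: go right to lime.
      At lime: go left to hop.
        At hop: go left to fig.
          fig is a leaf — visit fig.
        Visit hop.
        At hop: no right child.
      Visit lime.
      At lime: no right child.
Visit fern.
At fern: go right to pear.
  At pear: no left child.
  Visit pear.
  At pear: go right to aster.
    At aster: go left to lily.
      lily is a leaf — visit lily.
    Visit aster.
    At aster: no right child.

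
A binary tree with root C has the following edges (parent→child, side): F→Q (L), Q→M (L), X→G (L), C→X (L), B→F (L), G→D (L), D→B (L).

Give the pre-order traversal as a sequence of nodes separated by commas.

Pre-order visits the node, then its left subtree, then its right subtree.
Visit C.
At C: go left to X.
  Visit X.
  At X: go left to G.
    Visit G.
    At G: go left to D.
      Visit D.
      At D: go left to B.
        Visit B.
        At B: go left to F.
          Visit F.
          At F: go left to Q.
            Visit Q.
            At Q: go left to M.
              M is a leaf — visit M.
            At Q: no right child.
          At F: no right child.
        At B: no right child.
      At D: no right child.
    At G: no right child.
  At X: no right child.
At C: no right child.

C, X, G, D, B, F, Q, M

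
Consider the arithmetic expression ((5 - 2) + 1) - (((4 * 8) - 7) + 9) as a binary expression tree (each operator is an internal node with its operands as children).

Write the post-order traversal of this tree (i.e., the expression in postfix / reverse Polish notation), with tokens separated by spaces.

Post-order on an expression tree gives postfix notation: for each operator, emit left operand, right operand, then the operator.

5 2 - 1 + 4 8 * 7 - 9 + -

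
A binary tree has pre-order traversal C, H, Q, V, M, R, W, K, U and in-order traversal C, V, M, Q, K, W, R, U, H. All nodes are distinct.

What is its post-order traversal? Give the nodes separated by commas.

The first element of pre-order is the root; it splits in-order into left and right subtrees.
Root C: left subtree has 0 nodes { }, right has 8 {V, M, Q, K, W, R, U, H}.
  Root H: left subtree has 7 nodes {V, M, Q, K, W, R, U}, right has 0 { }.
    Root Q: left subtree has 2 nodes {V, M}, right has 4 {K, W, R, U}.
      Root V: left subtree has 0 nodes { }, right has 1 {M}.
      Root R: left subtree has 2 nodes {K, W}, right has 1 {U}.
        Root W: left subtree has 1 node {K}, right has 0 { }.

M, V, K, W, U, R, Q, H, C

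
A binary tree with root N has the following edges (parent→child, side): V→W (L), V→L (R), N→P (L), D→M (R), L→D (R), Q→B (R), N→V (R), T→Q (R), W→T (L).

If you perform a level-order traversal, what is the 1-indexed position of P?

2

Level-order visits nodes level by level from the root, left to right within each level.
Level 0: N
Level 1: P, V
Level 2: W, L
Level 3: T, D
Level 4: Q, M
Level 5: B
Full level-order sequence: N, P, V, W, L, T, D, Q, M, B.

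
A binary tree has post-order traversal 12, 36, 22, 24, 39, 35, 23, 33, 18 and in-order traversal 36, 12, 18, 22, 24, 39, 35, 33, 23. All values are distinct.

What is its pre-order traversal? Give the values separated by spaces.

The last element of post-order is the root; it splits in-order into left and right subtrees.
Root 18: left subtree has 2 nodes {36, 12}, right has 6 {22, 24, 39, 35, 33, 23}.
  Root 36: left subtree has 0 nodes { }, right has 1 {12}.
  Root 33: left subtree has 4 nodes {22, 24, 39, 35}, right has 1 {23}.
    Root 35: left subtree has 3 nodes {22, 24, 39}, right has 0 { }.
      Root 39: left subtree has 2 nodes {22, 24}, right has 0 { }.
        Root 24: left subtree has 1 node {22}, right has 0 { }.

18 36 12 33 35 39 24 22 23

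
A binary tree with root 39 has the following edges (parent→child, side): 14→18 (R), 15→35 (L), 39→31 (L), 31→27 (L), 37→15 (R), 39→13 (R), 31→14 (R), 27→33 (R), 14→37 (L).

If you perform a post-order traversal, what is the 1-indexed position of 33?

Post-order visits the left subtree, then the right subtree, then the node.
At 39: go left to 31.
  At 31: go left to 27.
    At 27: no left child.
    At 27: go right to 33.
      33 is a leaf — visit 33.
    Visit 27.
  At 31: go right to 14.
    At 14: go left to 37.
      At 37: no left child.
      At 37: go right to 15.
        At 15: go left to 35.
          35 is a leaf — visit 35.
        At 15: no right child.
        Visit 15.
      Visit 37.
    At 14: go right to 18.
      18 is a leaf — visit 18.
    Visit 14.
  Visit 31.
At 39: go right to 13.
  13 is a leaf — visit 13.
Visit 39.
Full post-order sequence: 33, 27, 35, 15, 37, 18, 14, 31, 13, 39.

1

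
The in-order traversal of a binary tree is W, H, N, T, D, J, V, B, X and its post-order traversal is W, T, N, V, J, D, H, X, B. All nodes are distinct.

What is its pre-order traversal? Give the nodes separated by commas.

B, H, W, D, N, T, J, V, X

The last element of post-order is the root; it splits in-order into left and right subtrees.
Root B: left subtree has 7 nodes {W, H, N, T, D, J, V}, right has 1 {X}.
  Root H: left subtree has 1 node {W}, right has 5 {N, T, D, J, V}.
    Root D: left subtree has 2 nodes {N, T}, right has 2 {J, V}.
      Root N: left subtree has 0 nodes { }, right has 1 {T}.
      Root J: left subtree has 0 nodes { }, right has 1 {V}.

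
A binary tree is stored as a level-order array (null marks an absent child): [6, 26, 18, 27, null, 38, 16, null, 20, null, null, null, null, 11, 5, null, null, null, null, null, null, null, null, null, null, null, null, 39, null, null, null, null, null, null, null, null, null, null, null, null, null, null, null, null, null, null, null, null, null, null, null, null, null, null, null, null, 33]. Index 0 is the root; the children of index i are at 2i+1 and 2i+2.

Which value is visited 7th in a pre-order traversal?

Pre-order visits the node, then its left subtree, then its right subtree.
Visit 6.
At 6: go left to 26.
  Visit 26.
  At 26: go left to 27.
    Visit 27.
    At 27: no left child.
    At 27: go right to 20.
      20 is a leaf — visit 20.
  At 26: no right child.
At 6: go right to 18.
  Visit 18.
  At 18: go left to 38.
    38 is a leaf — visit 38.
  At 18: go right to 16.
    Visit 16.
    At 16: go left to 11.
      Visit 11.
      At 11: go left to 39.
        Visit 39.
        At 39: no left child.
        At 39: go right to 33.
          33 is a leaf — visit 33.
      At 11: no right child.
    At 16: go right to 5.
      5 is a leaf — visit 5.
Full pre-order sequence: 6, 26, 27, 20, 18, 38, 16, 11, 39, 33, 5.

16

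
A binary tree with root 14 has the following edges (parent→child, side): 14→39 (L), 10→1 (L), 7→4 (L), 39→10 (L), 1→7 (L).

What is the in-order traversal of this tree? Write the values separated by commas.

In-order visits the left subtree, then the node, then the right subtree.
At 14: go left to 39.
  At 39: go left to 10.
    At 10: go left to 1.
      At 1: go left to 7.
        At 7: go left to 4.
          4 is a leaf — visit 4.
        Visit 7.
        At 7: no right child.
      Visit 1.
      At 1: no right child.
    Visit 10.
    At 10: no right child.
  Visit 39.
  At 39: no right child.
Visit 14.
At 14: no right child.

4, 7, 1, 10, 39, 14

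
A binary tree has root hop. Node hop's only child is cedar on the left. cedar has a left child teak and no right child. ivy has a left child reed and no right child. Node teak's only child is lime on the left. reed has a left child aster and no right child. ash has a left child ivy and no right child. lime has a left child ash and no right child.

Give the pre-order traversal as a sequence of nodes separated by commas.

hop, cedar, teak, lime, ash, ivy, reed, aster

Pre-order visits the node, then its left subtree, then its right subtree.
Visit hop.
At hop: go left to cedar.
  Visit cedar.
  At cedar: go left to teak.
    Visit teak.
    At teak: go left to lime.
      Visit lime.
      At lime: go left to ash.
        Visit ash.
        At ash: go left to ivy.
          Visit ivy.
          At ivy: go left to reed.
            Visit reed.
            At reed: go left to aster.
              aster is a leaf — visit aster.
            At reed: no right child.
          At ivy: no right child.
        At ash: no right child.
      At lime: no right child.
    At teak: no right child.
  At cedar: no right child.
At hop: no right child.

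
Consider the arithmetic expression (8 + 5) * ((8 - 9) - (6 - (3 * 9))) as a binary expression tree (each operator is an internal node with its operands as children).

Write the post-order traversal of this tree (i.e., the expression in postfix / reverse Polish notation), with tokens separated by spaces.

Post-order on an expression tree gives postfix notation: for each operator, emit left operand, right operand, then the operator.

8 5 + 8 9 - 6 3 9 * - - *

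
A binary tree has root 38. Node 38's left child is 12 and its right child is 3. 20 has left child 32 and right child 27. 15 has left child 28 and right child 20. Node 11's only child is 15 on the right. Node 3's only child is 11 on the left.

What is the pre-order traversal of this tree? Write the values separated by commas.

38, 12, 3, 11, 15, 28, 20, 32, 27

Pre-order visits the node, then its left subtree, then its right subtree.
Visit 38.
At 38: go left to 12.
  12 is a leaf — visit 12.
At 38: go right to 3.
  Visit 3.
  At 3: go left to 11.
    Visit 11.
    At 11: no left child.
    At 11: go right to 15.
      Visit 15.
      At 15: go left to 28.
        28 is a leaf — visit 28.
      At 15: go right to 20.
        Visit 20.
        At 20: go left to 32.
          32 is a leaf — visit 32.
        At 20: go right to 27.
          27 is a leaf — visit 27.
  At 3: no right child.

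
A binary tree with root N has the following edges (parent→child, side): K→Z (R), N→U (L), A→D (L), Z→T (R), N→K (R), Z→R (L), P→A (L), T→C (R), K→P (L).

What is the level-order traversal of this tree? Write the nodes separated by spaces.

Level-order visits nodes level by level from the root, left to right within each level.
Level 0: N
Level 1: U, K
Level 2: P, Z
Level 3: A, R, T
Level 4: D, C

N U K P Z A R T D C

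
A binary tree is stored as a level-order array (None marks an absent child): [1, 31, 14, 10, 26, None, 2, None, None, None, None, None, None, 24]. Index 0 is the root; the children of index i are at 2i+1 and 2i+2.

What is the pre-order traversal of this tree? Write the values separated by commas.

1, 31, 10, 26, 14, 2, 24

Pre-order visits the node, then its left subtree, then its right subtree.
Visit 1.
At 1: go left to 31.
  Visit 31.
  At 31: go left to 10.
    10 is a leaf — visit 10.
  At 31: go right to 26.
    26 is a leaf — visit 26.
At 1: go right to 14.
  Visit 14.
  At 14: no left child.
  At 14: go right to 2.
    Visit 2.
    At 2: go left to 24.
      24 is a leaf — visit 24.
    At 2: no right child.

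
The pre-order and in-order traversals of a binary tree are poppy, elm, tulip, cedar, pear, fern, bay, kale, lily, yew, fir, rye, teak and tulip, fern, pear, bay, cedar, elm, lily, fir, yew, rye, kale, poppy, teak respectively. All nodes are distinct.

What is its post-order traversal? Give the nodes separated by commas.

The first element of pre-order is the root; it splits in-order into left and right subtrees.
Root poppy: left subtree has 11 nodes {tulip, fern, pear, bay, cedar, elm, lily, fir, yew, rye, kale}, right has 1 {teak}.
  Root elm: left subtree has 5 nodes {tulip, fern, pear, bay, cedar}, right has 5 {lily, fir, yew, rye, kale}.
    Root tulip: left subtree has 0 nodes { }, right has 4 {fern, pear, bay, cedar}.
      Root cedar: left subtree has 3 nodes {fern, pear, bay}, right has 0 { }.
        Root pear: left subtree has 1 node {fern}, right has 1 {bay}.
    Root kale: left subtree has 4 nodes {lily, fir, yew, rye}, right has 0 { }.
      Root lily: left subtree has 0 nodes { }, right has 3 {fir, yew, rye}.
        Root yew: left subtree has 1 node {fir}, right has 1 {rye}.

fern, bay, pear, cedar, tulip, fir, rye, yew, lily, kale, elm, teak, poppy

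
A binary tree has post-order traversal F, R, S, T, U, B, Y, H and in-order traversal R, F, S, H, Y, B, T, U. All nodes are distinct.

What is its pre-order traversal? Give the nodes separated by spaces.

The last element of post-order is the root; it splits in-order into left and right subtrees.
Root H: left subtree has 3 nodes {R, F, S}, right has 4 {Y, B, T, U}.
  Root S: left subtree has 2 nodes {R, F}, right has 0 { }.
    Root R: left subtree has 0 nodes { }, right has 1 {F}.
  Root Y: left subtree has 0 nodes { }, right has 3 {B, T, U}.
    Root B: left subtree has 0 nodes { }, right has 2 {T, U}.
      Root U: left subtree has 1 node {T}, right has 0 { }.

H S R F Y B U T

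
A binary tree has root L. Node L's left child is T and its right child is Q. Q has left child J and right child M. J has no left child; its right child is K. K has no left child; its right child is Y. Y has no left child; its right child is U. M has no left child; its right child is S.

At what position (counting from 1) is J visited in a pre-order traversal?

4

Pre-order visits the node, then its left subtree, then its right subtree.
Visit L.
At L: go left to T.
  T is a leaf — visit T.
At L: go right to Q.
  Visit Q.
  At Q: go left to J.
    Visit J.
    At J: no left child.
    At J: go right to K.
      Visit K.
      At K: no left child.
      At K: go right to Y.
        Visit Y.
        At Y: no left child.
        At Y: go right to U.
          U is a leaf — visit U.
  At Q: go right to M.
    Visit M.
    At M: no left child.
    At M: go right to S.
      S is a leaf — visit S.
Full pre-order sequence: L, T, Q, J, K, Y, U, M, S.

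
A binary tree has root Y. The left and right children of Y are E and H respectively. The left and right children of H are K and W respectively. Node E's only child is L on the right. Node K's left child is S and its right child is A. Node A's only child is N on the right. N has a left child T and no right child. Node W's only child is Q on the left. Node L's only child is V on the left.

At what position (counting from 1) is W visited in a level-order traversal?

6

Level-order visits nodes level by level from the root, left to right within each level.
Level 0: Y
Level 1: E, H
Level 2: L, K, W
Level 3: V, S, A, Q
Level 4: N
Level 5: T
Full level-order sequence: Y, E, H, L, K, W, V, S, A, Q, N, T.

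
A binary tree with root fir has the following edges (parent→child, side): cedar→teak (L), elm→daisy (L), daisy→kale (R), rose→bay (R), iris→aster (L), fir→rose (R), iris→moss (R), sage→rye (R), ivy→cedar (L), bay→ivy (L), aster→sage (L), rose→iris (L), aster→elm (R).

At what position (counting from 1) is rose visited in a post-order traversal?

Post-order visits the left subtree, then the right subtree, then the node.
At fir: no left child.
At fir: go right to rose.
  At rose: go left to iris.
    At iris: go left to aster.
      At aster: go left to sage.
        At sage: no left child.
        At sage: go right to rye.
          rye is a leaf — visit rye.
        Visit sage.
      At aster: go right to elm.
        At elm: go left to daisy.
          At daisy: no left child.
          At daisy: go right to kale.
            kale is a leaf — visit kale.
          Visit daisy.
        At elm: no right child.
        Visit elm.
      Visit aster.
    At iris: go right to moss.
      moss is a leaf — visit moss.
    Visit iris.
  At rose: go right to bay.
    At bay: go left to ivy.
      At ivy: go left to cedar.
        At cedar: go left to teak.
          teak is a leaf — visit teak.
        At cedar: no right child.
        Visit cedar.
      At ivy: no right child.
      Visit ivy.
    At bay: no right child.
    Visit bay.
  Visit rose.
Visit fir.
Full post-order sequence: rye, sage, kale, daisy, elm, aster, moss, iris, teak, cedar, ivy, bay, rose, fir.

13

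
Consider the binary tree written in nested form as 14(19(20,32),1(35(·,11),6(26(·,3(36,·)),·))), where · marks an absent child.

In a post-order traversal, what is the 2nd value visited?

32

Post-order visits the left subtree, then the right subtree, then the node.
At 14: go left to 19.
  At 19: go left to 20.
    20 is a leaf — visit 20.
  At 19: go right to 32.
    32 is a leaf — visit 32.
  Visit 19.
At 14: go right to 1.
  At 1: go left to 35.
    At 35: no left child.
    At 35: go right to 11.
      11 is a leaf — visit 11.
    Visit 35.
  At 1: go right to 6.
    At 6: go left to 26.
      At 26: no left child.
      At 26: go right to 3.
        At 3: go left to 36.
          36 is a leaf — visit 36.
        At 3: no right child.
        Visit 3.
      Visit 26.
    At 6: no right child.
    Visit 6.
  Visit 1.
Visit 14.
Full post-order sequence: 20, 32, 19, 11, 35, 36, 3, 26, 6, 1, 14.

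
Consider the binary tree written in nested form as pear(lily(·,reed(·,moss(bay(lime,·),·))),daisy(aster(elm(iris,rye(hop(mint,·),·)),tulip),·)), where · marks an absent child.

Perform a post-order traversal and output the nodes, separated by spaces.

lime bay moss reed lily iris mint hop rye elm tulip aster daisy pear

Post-order visits the left subtree, then the right subtree, then the node.
At pear: go left to lily.
  At lily: no left child.
  At lily: go right to reed.
    At reed: no left child.
    At reed: go right to moss.
      At moss: go left to bay.
        At bay: go left to lime.
          lime is a leaf — visit lime.
        At bay: no right child.
        Visit bay.
      At moss: no right child.
      Visit moss.
    Visit reed.
  Visit lily.
At pear: go right to daisy.
  At daisy: go left to aster.
    At aster: go left to elm.
      At elm: go left to iris.
        iris is a leaf — visit iris.
      At elm: go right to rye.
        At rye: go left to hop.
          At hop: go left to mint.
            mint is a leaf — visit mint.
          At hop: no right child.
          Visit hop.
        At rye: no right child.
        Visit rye.
      Visit elm.
    At aster: go right to tulip.
      tulip is a leaf — visit tulip.
    Visit aster.
  At daisy: no right child.
  Visit daisy.
Visit pear.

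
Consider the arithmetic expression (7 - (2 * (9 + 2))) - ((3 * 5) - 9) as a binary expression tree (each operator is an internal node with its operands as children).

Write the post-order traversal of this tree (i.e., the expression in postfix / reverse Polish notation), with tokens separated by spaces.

7 2 9 2 + * - 3 5 * 9 - -

Post-order on an expression tree gives postfix notation: for each operator, emit left operand, right operand, then the operator.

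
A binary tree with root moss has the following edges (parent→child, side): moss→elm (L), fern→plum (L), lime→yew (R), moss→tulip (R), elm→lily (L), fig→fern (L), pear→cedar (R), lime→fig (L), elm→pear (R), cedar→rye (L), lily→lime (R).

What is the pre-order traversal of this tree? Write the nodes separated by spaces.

moss elm lily lime fig fern plum yew pear cedar rye tulip

Pre-order visits the node, then its left subtree, then its right subtree.
Visit moss.
At moss: go left to elm.
  Visit elm.
  At elm: go left to lily.
    Visit lily.
    At lily: no left child.
    At lily: go right to lime.
      Visit lime.
      At lime: go left to fig.
        Visit fig.
        At fig: go left to fern.
          Visit fern.
          At fern: go left to plum.
            plum is a leaf — visit plum.
          At fern: no right child.
        At fig: no right child.
      At lime: go right to yew.
        yew is a leaf — visit yew.
  At elm: go right to pear.
    Visit pear.
    At pear: no left child.
    At pear: go right to cedar.
      Visit cedar.
      At cedar: go left to rye.
        rye is a leaf — visit rye.
      At cedar: no right child.
At moss: go right to tulip.
  tulip is a leaf — visit tulip.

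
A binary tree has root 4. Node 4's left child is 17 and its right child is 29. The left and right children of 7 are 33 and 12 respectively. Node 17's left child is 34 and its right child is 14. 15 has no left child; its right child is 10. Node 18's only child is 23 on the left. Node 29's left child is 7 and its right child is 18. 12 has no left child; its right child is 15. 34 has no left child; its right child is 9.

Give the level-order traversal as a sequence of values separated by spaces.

Level-order visits nodes level by level from the root, left to right within each level.
Level 0: 4
Level 1: 17, 29
Level 2: 34, 14, 7, 18
Level 3: 9, 33, 12, 23
Level 4: 15
Level 5: 10

4 17 29 34 14 7 18 9 33 12 23 15 10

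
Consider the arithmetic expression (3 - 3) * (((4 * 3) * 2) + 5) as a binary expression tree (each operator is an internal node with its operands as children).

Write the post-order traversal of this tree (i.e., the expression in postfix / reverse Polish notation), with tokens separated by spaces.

3 3 - 4 3 * 2 * 5 + *

Post-order on an expression tree gives postfix notation: for each operator, emit left operand, right operand, then the operator.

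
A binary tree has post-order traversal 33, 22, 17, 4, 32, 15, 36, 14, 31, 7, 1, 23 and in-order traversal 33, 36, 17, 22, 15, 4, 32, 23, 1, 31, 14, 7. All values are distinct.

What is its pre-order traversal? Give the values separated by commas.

The last element of post-order is the root; it splits in-order into left and right subtrees.
Root 23: left subtree has 7 nodes {33, 36, 17, 22, 15, 4, 32}, right has 4 {1, 31, 14, 7}.
  Root 36: left subtree has 1 node {33}, right has 5 {17, 22, 15, 4, 32}.
    Root 15: left subtree has 2 nodes {17, 22}, right has 2 {4, 32}.
      Root 17: left subtree has 0 nodes { }, right has 1 {22}.
      Root 32: left subtree has 1 node {4}, right has 0 { }.
  Root 1: left subtree has 0 nodes { }, right has 3 {31, 14, 7}.
    Root 7: left subtree has 2 nodes {31, 14}, right has 0 { }.
      Root 31: left subtree has 0 nodes { }, right has 1 {14}.

23, 36, 33, 15, 17, 22, 32, 4, 1, 7, 31, 14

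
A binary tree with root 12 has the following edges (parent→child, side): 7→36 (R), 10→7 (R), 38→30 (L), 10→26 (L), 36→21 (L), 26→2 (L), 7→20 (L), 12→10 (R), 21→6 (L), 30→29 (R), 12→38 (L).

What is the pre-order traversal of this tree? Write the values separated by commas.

12, 38, 30, 29, 10, 26, 2, 7, 20, 36, 21, 6

Pre-order visits the node, then its left subtree, then its right subtree.
Visit 12.
At 12: go left to 38.
  Visit 38.
  At 38: go left to 30.
    Visit 30.
    At 30: no left child.
    At 30: go right to 29.
      29 is a leaf — visit 29.
  At 38: no right child.
At 12: go right to 10.
  Visit 10.
  At 10: go left to 26.
    Visit 26.
    At 26: go left to 2.
      2 is a leaf — visit 2.
    At 26: no right child.
  At 10: go right to 7.
    Visit 7.
    At 7: go left to 20.
      20 is a leaf — visit 20.
    At 7: go right to 36.
      Visit 36.
      At 36: go left to 21.
        Visit 21.
        At 21: go left to 6.
          6 is a leaf — visit 6.
        At 21: no right child.
      At 36: no right child.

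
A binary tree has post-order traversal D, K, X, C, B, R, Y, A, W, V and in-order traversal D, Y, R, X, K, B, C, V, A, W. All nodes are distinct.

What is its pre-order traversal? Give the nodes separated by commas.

The last element of post-order is the root; it splits in-order into left and right subtrees.
Root V: left subtree has 7 nodes {D, Y, R, X, K, B, C}, right has 2 {A, W}.
  Root Y: left subtree has 1 node {D}, right has 5 {R, X, K, B, C}.
    Root R: left subtree has 0 nodes { }, right has 4 {X, K, B, C}.
      Root B: left subtree has 2 nodes {X, K}, right has 1 {C}.
        Root X: left subtree has 0 nodes { }, right has 1 {K}.
  Root W: left subtree has 1 node {A}, right has 0 { }.

V, Y, D, R, B, X, K, C, W, A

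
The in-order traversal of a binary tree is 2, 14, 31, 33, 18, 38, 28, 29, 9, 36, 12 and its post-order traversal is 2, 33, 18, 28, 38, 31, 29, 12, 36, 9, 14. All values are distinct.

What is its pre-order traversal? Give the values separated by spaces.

14 2 9 29 31 38 18 33 28 36 12

The last element of post-order is the root; it splits in-order into left and right subtrees.
Root 14: left subtree has 1 node {2}, right has 9 {31, 33, 18, 38, 28, 29, 9, 36, 12}.
  Root 9: left subtree has 6 nodes {31, 33, 18, 38, 28, 29}, right has 2 {36, 12}.
    Root 29: left subtree has 5 nodes {31, 33, 18, 38, 28}, right has 0 { }.
      Root 31: left subtree has 0 nodes { }, right has 4 {33, 18, 38, 28}.
        Root 38: left subtree has 2 nodes {33, 18}, right has 1 {28}.
          Root 18: left subtree has 1 node {33}, right has 0 { }.
    Root 36: left subtree has 0 nodes { }, right has 1 {12}.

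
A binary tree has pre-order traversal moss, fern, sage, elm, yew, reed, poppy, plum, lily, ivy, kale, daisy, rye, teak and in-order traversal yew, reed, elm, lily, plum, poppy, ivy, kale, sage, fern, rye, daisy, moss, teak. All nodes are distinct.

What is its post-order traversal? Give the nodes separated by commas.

The first element of pre-order is the root; it splits in-order into left and right subtrees.
Root moss: left subtree has 12 nodes {yew, reed, elm, lily, plum, poppy, ivy, kale, sage, fern, rye, daisy}, right has 1 {teak}.
  Root fern: left subtree has 9 nodes {yew, reed, elm, lily, plum, poppy, ivy, kale, sage}, right has 2 {rye, daisy}.
    Root sage: left subtree has 8 nodes {yew, reed, elm, lily, plum, poppy, ivy, kale}, right has 0 { }.
      Root elm: left subtree has 2 nodes {yew, reed}, right has 5 {lily, plum, poppy, ivy, kale}.
        Root yew: left subtree has 0 nodes { }, right has 1 {reed}.
        Root poppy: left subtree has 2 nodes {lily, plum}, right has 2 {ivy, kale}.
          Root plum: left subtree has 1 node {lily}, right has 0 { }.
          Root ivy: left subtree has 0 nodes { }, right has 1 {kale}.
    Root daisy: left subtree has 1 node {rye}, right has 0 { }.

reed, yew, lily, plum, kale, ivy, poppy, elm, sage, rye, daisy, fern, teak, moss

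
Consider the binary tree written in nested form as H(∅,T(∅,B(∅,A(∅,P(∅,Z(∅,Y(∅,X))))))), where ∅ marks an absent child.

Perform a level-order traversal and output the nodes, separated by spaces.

Level-order visits nodes level by level from the root, left to right within each level.
Level 0: H
Level 1: T
Level 2: B
Level 3: A
Level 4: P
Level 5: Z
Level 6: Y
Level 7: X

H T B A P Z Y X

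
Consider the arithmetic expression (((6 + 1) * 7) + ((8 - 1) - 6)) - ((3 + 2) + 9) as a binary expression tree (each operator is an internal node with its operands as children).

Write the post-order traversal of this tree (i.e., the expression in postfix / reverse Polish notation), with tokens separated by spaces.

Post-order on an expression tree gives postfix notation: for each operator, emit left operand, right operand, then the operator.

6 1 + 7 * 8 1 - 6 - + 3 2 + 9 + -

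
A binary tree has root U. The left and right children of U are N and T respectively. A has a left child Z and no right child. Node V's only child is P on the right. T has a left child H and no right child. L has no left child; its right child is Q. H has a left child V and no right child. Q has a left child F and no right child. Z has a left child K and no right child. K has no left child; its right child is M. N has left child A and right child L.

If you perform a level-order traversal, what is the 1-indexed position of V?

9

Level-order visits nodes level by level from the root, left to right within each level.
Level 0: U
Level 1: N, T
Level 2: A, L, H
Level 3: Z, Q, V
Level 4: K, F, P
Level 5: M
Full level-order sequence: U, N, T, A, L, H, Z, Q, V, K, F, P, M.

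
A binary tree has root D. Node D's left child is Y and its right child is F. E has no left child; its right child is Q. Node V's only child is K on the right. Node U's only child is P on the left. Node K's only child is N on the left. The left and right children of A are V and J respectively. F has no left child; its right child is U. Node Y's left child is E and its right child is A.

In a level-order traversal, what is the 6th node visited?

Level-order visits nodes level by level from the root, left to right within each level.
Level 0: D
Level 1: Y, F
Level 2: E, A, U
Level 3: Q, V, J, P
Level 4: K
Level 5: N
Full level-order sequence: D, Y, F, E, A, U, Q, V, J, P, K, N.

U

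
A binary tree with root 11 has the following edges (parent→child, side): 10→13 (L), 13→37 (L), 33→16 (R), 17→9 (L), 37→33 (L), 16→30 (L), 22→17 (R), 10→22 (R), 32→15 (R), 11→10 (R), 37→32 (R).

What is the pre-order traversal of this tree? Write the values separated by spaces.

Pre-order visits the node, then its left subtree, then its right subtree.
Visit 11.
At 11: no left child.
At 11: go right to 10.
  Visit 10.
  At 10: go left to 13.
    Visit 13.
    At 13: go left to 37.
      Visit 37.
      At 37: go left to 33.
        Visit 33.
        At 33: no left child.
        At 33: go right to 16.
          Visit 16.
          At 16: go left to 30.
            30 is a leaf — visit 30.
          At 16: no right child.
      At 37: go right to 32.
        Visit 32.
        At 32: no left child.
        At 32: go right to 15.
          15 is a leaf — visit 15.
    At 13: no right child.
  At 10: go right to 22.
    Visit 22.
    At 22: no left child.
    At 22: go right to 17.
      Visit 17.
      At 17: go left to 9.
        9 is a leaf — visit 9.
      At 17: no right child.

11 10 13 37 33 16 30 32 15 22 17 9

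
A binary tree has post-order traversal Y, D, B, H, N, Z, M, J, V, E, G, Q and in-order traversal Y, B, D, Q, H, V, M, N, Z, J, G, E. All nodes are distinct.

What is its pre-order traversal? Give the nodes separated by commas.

The last element of post-order is the root; it splits in-order into left and right subtrees.
Root Q: left subtree has 3 nodes {Y, B, D}, right has 8 {H, V, M, N, Z, J, G, E}.
  Root B: left subtree has 1 node {Y}, right has 1 {D}.
  Root G: left subtree has 6 nodes {H, V, M, N, Z, J}, right has 1 {E}.
    Root V: left subtree has 1 node {H}, right has 4 {M, N, Z, J}.
      Root J: left subtree has 3 nodes {M, N, Z}, right has 0 { }.
        Root M: left subtree has 0 nodes { }, right has 2 {N, Z}.
          Root Z: left subtree has 1 node {N}, right has 0 { }.

Q, B, Y, D, G, V, H, J, M, Z, N, E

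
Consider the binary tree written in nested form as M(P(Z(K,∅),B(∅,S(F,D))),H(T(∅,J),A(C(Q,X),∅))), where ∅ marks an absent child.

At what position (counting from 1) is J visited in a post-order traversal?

8

Post-order visits the left subtree, then the right subtree, then the node.
At M: go left to P.
  At P: go left to Z.
    At Z: go left to K.
      K is a leaf — visit K.
    At Z: no right child.
    Visit Z.
  At P: go right to B.
    At B: no left child.
    At B: go right to S.
      At S: go left to F.
        F is a leaf — visit F.
      At S: go right to D.
        D is a leaf — visit D.
      Visit S.
    Visit B.
  Visit P.
At M: go right to H.
  At H: go left to T.
    At T: no left child.
    At T: go right to J.
      J is a leaf — visit J.
    Visit T.
  At H: go right to A.
    At A: go left to C.
      At C: go left to Q.
        Q is a leaf — visit Q.
      At C: go right to X.
        X is a leaf — visit X.
      Visit C.
    At A: no right child.
    Visit A.
  Visit H.
Visit M.
Full post-order sequence: K, Z, F, D, S, B, P, J, T, Q, X, C, A, H, M.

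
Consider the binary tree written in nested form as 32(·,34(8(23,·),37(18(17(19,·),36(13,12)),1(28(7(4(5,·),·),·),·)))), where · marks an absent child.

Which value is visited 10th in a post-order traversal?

Post-order visits the left subtree, then the right subtree, then the node.
At 32: no left child.
At 32: go right to 34.
  At 34: go left to 8.
    At 8: go left to 23.
      23 is a leaf — visit 23.
    At 8: no right child.
    Visit 8.
  At 34: go right to 37.
    At 37: go left to 18.
      At 18: go left to 17.
        At 17: go left to 19.
          19 is a leaf — visit 19.
        At 17: no right child.
        Visit 17.
      At 18: go right to 36.
        At 36: go left to 13.
          13 is a leaf — visit 13.
        At 36: go right to 12.
          12 is a leaf — visit 12.
        Visit 36.
      Visit 18.
    At 37: go right to 1.
      At 1: go left to 28.
        At 28: go left to 7.
          At 7: go left to 4.
            At 4: go left to 5.
              5 is a leaf — visit 5.
            At 4: no right child.
            Visit 4.
          At 7: no right child.
          Visit 7.
        At 28: no right child.
        Visit 28.
      At 1: no right child.
      Visit 1.
    Visit 37.
  Visit 34.
Visit 32.
Full post-order sequence: 23, 8, 19, 17, 13, 12, 36, 18, 5, 4, 7, 28, 1, 37, 34, 32.

4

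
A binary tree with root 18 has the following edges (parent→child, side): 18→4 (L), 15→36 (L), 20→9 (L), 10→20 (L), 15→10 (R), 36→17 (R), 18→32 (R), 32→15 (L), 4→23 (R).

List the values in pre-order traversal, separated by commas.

18, 4, 23, 32, 15, 36, 17, 10, 20, 9

Pre-order visits the node, then its left subtree, then its right subtree.
Visit 18.
At 18: go left to 4.
  Visit 4.
  At 4: no left child.
  At 4: go right to 23.
    23 is a leaf — visit 23.
At 18: go right to 32.
  Visit 32.
  At 32: go left to 15.
    Visit 15.
    At 15: go left to 36.
      Visit 36.
      At 36: no left child.
      At 36: go right to 17.
        17 is a leaf — visit 17.
    At 15: go right to 10.
      Visit 10.
      At 10: go left to 20.
        Visit 20.
        At 20: go left to 9.
          9 is a leaf — visit 9.
        At 20: no right child.
      At 10: no right child.
  At 32: no right child.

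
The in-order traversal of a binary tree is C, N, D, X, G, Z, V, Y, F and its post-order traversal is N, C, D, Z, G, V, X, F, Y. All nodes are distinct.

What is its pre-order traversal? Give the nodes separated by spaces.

Y X D C N V G Z F

The last element of post-order is the root; it splits in-order into left and right subtrees.
Root Y: left subtree has 7 nodes {C, N, D, X, G, Z, V}, right has 1 {F}.
  Root X: left subtree has 3 nodes {C, N, D}, right has 3 {G, Z, V}.
    Root D: left subtree has 2 nodes {C, N}, right has 0 { }.
      Root C: left subtree has 0 nodes { }, right has 1 {N}.
    Root V: left subtree has 2 nodes {G, Z}, right has 0 { }.
      Root G: left subtree has 0 nodes { }, right has 1 {Z}.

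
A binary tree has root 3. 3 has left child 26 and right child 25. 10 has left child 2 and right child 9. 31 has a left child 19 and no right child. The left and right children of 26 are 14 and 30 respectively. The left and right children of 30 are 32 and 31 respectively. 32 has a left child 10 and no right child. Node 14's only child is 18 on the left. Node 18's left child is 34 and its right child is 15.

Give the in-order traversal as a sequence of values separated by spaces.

In-order visits the left subtree, then the node, then the right subtree.
At 3: go left to 26.
  At 26: go left to 14.
    At 14: go left to 18.
      At 18: go left to 34.
        34 is a leaf — visit 34.
      Visit 18.
      At 18: go right to 15.
        15 is a leaf — visit 15.
    Visit 14.
    At 14: no right child.
  Visit 26.
  At 26: go right to 30.
    At 30: go left to 32.
      At 32: go left to 10.
        At 10: go left to 2.
          2 is a leaf — visit 2.
        Visit 10.
        At 10: go right to 9.
          9 is a leaf — visit 9.
      Visit 32.
      At 32: no right child.
    Visit 30.
    At 30: go right to 31.
      At 31: go left to 19.
        19 is a leaf — visit 19.
      Visit 31.
      At 31: no right child.
Visit 3.
At 3: go right to 25.
  25 is a leaf — visit 25.

34 18 15 14 26 2 10 9 32 30 19 31 3 25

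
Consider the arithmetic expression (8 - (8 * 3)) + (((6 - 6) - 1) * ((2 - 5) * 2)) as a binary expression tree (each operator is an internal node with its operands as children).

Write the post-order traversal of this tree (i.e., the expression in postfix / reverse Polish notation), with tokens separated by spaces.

8 8 3 * - 6 6 - 1 - 2 5 - 2 * * +

Post-order on an expression tree gives postfix notation: for each operator, emit left operand, right operand, then the operator.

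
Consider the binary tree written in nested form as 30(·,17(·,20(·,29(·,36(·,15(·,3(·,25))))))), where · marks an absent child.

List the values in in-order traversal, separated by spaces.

30 17 20 29 36 15 3 25

In-order visits the left subtree, then the node, then the right subtree.
At 30: no left child.
Visit 30.
At 30: go right to 17.
  At 17: no left child.
  Visit 17.
  At 17: go right to 20.
    At 20: no left child.
    Visit 20.
    At 20: go right to 29.
      At 29: no left child.
      Visit 29.
      At 29: go right to 36.
        At 36: no left child.
        Visit 36.
        At 36: go right to 15.
          At 15: no left child.
          Visit 15.
          At 15: go right to 3.
            At 3: no left child.
            Visit 3.
            At 3: go right to 25.
              25 is a leaf — visit 25.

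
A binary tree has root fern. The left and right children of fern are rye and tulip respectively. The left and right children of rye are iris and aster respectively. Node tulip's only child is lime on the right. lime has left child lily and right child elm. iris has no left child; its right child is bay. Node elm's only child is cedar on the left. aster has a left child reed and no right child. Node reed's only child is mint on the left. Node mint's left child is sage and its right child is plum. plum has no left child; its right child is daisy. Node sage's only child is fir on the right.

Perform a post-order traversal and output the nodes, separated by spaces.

bay iris fir sage daisy plum mint reed aster rye lily cedar elm lime tulip fern

Post-order visits the left subtree, then the right subtree, then the node.
At fern: go left to rye.
  At rye: go left to iris.
    At iris: no left child.
    At iris: go right to bay.
      bay is a leaf — visit bay.
    Visit iris.
  At rye: go right to aster.
    At aster: go left to reed.
      At reed: go left to mint.
        At mint: go left to sage.
          At sage: no left child.
          At sage: go right to fir.
            fir is a leaf — visit fir.
          Visit sage.
        At mint: go right to plum.
          At plum: no left child.
          At plum: go right to daisy.
            daisy is a leaf — visit daisy.
          Visit plum.
        Visit mint.
      At reed: no right child.
      Visit reed.
    At aster: no right child.
    Visit aster.
  Visit rye.
At fern: go right to tulip.
  At tulip: no left child.
  At tulip: go right to lime.
    At lime: go left to lily.
      lily is a leaf — visit lily.
    At lime: go right to elm.
      At elm: go left to cedar.
        cedar is a leaf — visit cedar.
      At elm: no right child.
      Visit elm.
    Visit lime.
  Visit tulip.
Visit fern.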